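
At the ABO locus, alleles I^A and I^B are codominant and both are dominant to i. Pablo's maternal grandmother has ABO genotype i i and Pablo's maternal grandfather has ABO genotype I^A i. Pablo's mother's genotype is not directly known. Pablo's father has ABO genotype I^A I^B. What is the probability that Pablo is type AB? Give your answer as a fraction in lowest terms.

Pablo's mother's ABO genotype from i i × I^A i: 1/2 I^A i, 1/2 i i.
Crossing each possibility with the father I^A I^B and summing P(type AB): 1/2·1/4 + 1/2·0 = 1/8.

1/8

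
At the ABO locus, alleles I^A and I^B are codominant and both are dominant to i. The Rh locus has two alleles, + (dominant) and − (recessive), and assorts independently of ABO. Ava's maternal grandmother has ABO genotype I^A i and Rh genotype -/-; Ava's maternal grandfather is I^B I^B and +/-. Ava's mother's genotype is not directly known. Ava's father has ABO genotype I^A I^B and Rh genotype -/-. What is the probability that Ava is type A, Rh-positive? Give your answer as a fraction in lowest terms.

Ava's mother's ABO genotype from I^A i × I^B I^B: 1/2 I^A I^B, 1/2 I^B i.
Crossing each possibility with the father I^A I^B and summing P(type A): 1/2·1/4 + 1/2·1/4 = 1/4.
Similarly for Rh via the mother's Rh distribution: P(Rh+) = 1/4.
Independent loci: 1/4 × 1/4 = 1/16.

1/16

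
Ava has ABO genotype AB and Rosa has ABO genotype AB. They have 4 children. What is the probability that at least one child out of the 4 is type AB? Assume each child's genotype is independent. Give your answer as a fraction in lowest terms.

ABO cross AB × AB → 1/4 A, 1/4 B, 1/2 AB.
So P(type AB) = 1/2 per child.
P(none) = (1/2)^4 = 1/16; P(at least one) = 1 − 1/16 = 15/16.

15/16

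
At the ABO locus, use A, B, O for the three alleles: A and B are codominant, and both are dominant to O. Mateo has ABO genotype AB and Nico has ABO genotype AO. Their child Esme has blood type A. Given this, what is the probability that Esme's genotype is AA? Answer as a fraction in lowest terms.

Cross AB × AO → 1/4 AA, 1/4 AB, 1/4 AO, 1/4 BO.
Type-A genotypes among offspring: AA (1/4), AO (1/4); total 1/2.
P(AA | type A) = (1/4) / (1/2) = 1/2.

1/2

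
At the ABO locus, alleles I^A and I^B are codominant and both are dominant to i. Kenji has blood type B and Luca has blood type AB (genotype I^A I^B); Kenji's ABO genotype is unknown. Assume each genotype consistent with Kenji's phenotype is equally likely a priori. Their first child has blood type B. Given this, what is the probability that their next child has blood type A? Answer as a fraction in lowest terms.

1/8

Possible genotypes: Kenji ∈ {I^B I^B, I^B i}; Luca ∈ {I^A I^B}.
Weight each parental genotype pair by prior × P(type-B child):
  I^B I^B × I^A I^B: posterior weight 1/2; P(next child type A) = 0.
  I^B i × I^A I^B: posterior weight 1/2; P(next child type A) = 1/4.
Weighted sum = 1/8.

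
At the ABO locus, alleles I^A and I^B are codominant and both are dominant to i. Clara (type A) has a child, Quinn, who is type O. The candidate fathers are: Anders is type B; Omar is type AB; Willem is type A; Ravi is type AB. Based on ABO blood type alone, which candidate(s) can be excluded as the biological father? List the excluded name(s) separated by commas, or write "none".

Omar, Ravi

A candidate is excluded only if no genotype consistent with his phenotype could produce a type O child with a type A mother.
Omar (type AB): no genotype consistent with that phenotype can produce a type-O child with a type-A mother.
Ravi (type AB): no genotype consistent with that phenotype can produce a type-O child with a type-A mother.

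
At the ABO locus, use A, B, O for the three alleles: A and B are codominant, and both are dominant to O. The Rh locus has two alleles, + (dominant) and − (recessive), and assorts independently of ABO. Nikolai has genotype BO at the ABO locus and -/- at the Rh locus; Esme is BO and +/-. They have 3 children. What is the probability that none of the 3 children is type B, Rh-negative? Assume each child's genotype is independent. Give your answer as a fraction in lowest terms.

125/512

ABO cross BO × BO → 1/4 O, 3/4 B.
Rh cross -/- × +/- → 1/2 Rh+, 1/2 Rh-; so P(type B, Rh-negative) = 3/4 × 1/2 = 3/8 per child.
P(not type B, Rh-negative) = 5/8 for one child; (5/8)^3 = 125/512.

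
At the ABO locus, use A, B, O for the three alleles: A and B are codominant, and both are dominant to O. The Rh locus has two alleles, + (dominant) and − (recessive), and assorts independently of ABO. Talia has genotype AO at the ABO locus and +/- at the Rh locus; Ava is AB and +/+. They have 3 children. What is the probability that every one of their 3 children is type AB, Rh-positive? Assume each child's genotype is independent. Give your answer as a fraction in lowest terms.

ABO cross AO × AB → 1/2 A, 1/4 B, 1/4 AB.
Rh cross +/- × +/+ → 1 Rh+; so P(type AB, Rh-positive) = 1/4 × 1 = 1/4 per child.
All 3 independent: (1/4)^3 = 1/64.

1/64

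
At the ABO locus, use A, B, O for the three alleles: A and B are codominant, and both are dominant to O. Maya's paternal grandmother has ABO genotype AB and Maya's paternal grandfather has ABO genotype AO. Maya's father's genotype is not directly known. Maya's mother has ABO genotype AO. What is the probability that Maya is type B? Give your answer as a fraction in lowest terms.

Maya's father's ABO genotype from AB × AO: 1/4 AA, 1/4 AB, 1/4 AO, 1/4 BO.
Crossing each possibility with the mother AO and summing P(type B): 1/4·0 + 1/4·1/4 + 1/4·0 + 1/4·1/4 = 1/8.

1/8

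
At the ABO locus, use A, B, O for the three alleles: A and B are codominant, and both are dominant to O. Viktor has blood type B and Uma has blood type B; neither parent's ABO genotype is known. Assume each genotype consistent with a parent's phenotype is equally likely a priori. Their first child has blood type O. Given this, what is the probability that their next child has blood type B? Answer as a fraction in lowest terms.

3/4

Possible genotypes: Viktor ∈ {BB, BO}; Uma ∈ {BB, BO}.
Weight each parental genotype pair by prior × P(type-O child):
  BO × BO: posterior weight 1; P(next child type B) = 3/4.
Weighted sum = 3/4.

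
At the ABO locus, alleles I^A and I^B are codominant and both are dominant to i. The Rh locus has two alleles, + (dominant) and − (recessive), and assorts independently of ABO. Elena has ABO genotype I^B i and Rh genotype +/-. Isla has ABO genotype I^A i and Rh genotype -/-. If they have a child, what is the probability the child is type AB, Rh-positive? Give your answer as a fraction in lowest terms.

1/8

ABO cross I^B i × I^A i → offspring phenotypes: 1/4 O, 1/4 A, 1/4 B, 1/4 AB.
Rh cross +/- × -/- → 1/2 Rh+, 1/2 Rh-.
Independent loci: P(type AB, Rh-positive) = 1/4 × 1/2 = 1/8.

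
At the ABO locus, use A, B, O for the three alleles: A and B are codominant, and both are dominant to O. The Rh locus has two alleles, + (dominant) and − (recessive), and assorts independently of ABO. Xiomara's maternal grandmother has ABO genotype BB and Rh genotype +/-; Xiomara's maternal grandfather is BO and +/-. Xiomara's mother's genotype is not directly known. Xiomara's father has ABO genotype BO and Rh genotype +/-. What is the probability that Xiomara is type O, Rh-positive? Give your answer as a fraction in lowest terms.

3/32

Xiomara's mother's ABO genotype from BB × BO: 1/2 BB, 1/2 BO.
Crossing each possibility with the father BO and summing P(type O): 1/2·0 + 1/2·1/4 = 1/8.
Similarly for Rh via the mother's Rh distribution: P(Rh+) = 3/4.
Independent loci: 1/8 × 3/4 = 3/32.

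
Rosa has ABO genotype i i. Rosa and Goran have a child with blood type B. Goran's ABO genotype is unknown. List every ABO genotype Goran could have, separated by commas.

For each candidate genotype of Goran, check whether crossing it with i i can produce every observed child phenotype.
  I^A I^A → possible child types {A} ✗
  I^A I^B → possible child types {A, B} ✓
  I^A i → possible child types {O, A} ✗
  I^B I^B → possible child types {B} ✓
  I^B i → possible child types {O, B} ✓
  i i → possible child types {O} ✗

I^A I^B, I^B I^B, I^B i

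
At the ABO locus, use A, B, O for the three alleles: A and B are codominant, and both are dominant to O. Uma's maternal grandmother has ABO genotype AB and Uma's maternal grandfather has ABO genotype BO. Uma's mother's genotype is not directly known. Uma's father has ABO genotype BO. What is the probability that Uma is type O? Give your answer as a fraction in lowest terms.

Uma's mother's ABO genotype from AB × BO: 1/4 AB, 1/4 AO, 1/4 BB, 1/4 BO.
Crossing each possibility with the father BO and summing P(type O): 1/4·0 + 1/4·1/4 + 1/4·0 + 1/4·1/4 = 1/8.

1/8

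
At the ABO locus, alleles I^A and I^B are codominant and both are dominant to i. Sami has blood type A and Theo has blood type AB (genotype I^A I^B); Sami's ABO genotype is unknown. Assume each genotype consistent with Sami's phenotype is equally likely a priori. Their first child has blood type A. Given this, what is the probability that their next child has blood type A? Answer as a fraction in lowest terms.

Possible genotypes: Sami ∈ {I^A I^A, I^A i}; Theo ∈ {I^A I^B}.
Weight each parental genotype pair by prior × P(type-A child):
  I^A I^A × I^A I^B: posterior weight 1/2; P(next child type A) = 1/2.
  I^A i × I^A I^B: posterior weight 1/2; P(next child type A) = 1/2.
Weighted sum = 1/2.

1/2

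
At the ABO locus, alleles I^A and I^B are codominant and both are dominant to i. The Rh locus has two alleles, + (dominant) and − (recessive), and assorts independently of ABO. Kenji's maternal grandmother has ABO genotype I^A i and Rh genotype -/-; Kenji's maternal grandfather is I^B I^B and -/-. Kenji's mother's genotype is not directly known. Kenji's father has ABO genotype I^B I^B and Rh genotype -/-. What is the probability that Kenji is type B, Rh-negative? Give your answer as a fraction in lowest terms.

3/4

Kenji's mother's ABO genotype from I^A i × I^B I^B: 1/2 I^A I^B, 1/2 I^B i.
Crossing each possibility with the father I^B I^B and summing P(type B): 1/2·1/2 + 1/2·1 = 3/4.
Similarly for Rh via the mother's Rh distribution: P(Rh-) = 1.
Independent loci: 3/4 × 1 = 3/4.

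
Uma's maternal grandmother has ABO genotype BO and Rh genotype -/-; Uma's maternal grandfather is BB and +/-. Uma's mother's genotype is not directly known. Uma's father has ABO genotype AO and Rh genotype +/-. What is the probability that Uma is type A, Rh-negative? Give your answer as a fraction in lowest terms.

Uma's mother's ABO genotype from BO × BB: 1/2 BB, 1/2 BO.
Crossing each possibility with the father AO and summing P(type A): 1/2·0 + 1/2·1/4 = 1/8.
Similarly for Rh via the mother's Rh distribution: P(Rh-) = 3/8.
Independent loci: 1/8 × 3/8 = 3/64.

3/64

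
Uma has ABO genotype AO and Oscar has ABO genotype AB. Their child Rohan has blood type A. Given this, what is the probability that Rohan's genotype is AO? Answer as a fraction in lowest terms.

1/2

Cross AO × AB → 1/4 AA, 1/4 AB, 1/4 AO, 1/4 BO.
Type-A genotypes among offspring: AA (1/4), AO (1/4); total 1/2.
P(AO | type A) = (1/4) / (1/2) = 1/2.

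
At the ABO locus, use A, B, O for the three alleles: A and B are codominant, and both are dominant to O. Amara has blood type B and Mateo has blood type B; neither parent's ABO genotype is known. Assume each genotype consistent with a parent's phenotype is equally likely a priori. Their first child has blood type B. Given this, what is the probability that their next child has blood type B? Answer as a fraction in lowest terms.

Possible genotypes: Amara ∈ {BB, BO}; Mateo ∈ {BB, BO}.
Weight each parental genotype pair by prior × P(type-B child):
  BB × BB: posterior weight 4/15; P(next child type B) = 1.
  BB × BO: posterior weight 4/15; P(next child type B) = 1.
  BO × BB: posterior weight 4/15; P(next child type B) = 1.
  BO × BO: posterior weight 1/5; P(next child type B) = 3/4.
Weighted sum = 19/20.

19/20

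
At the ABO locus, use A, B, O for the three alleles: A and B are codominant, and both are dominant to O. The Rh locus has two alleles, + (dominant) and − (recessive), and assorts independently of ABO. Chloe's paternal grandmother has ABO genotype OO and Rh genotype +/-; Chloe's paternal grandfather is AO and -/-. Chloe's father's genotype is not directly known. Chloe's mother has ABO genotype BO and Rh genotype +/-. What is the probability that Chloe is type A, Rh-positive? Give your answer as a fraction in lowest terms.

5/64

Chloe's father's ABO genotype from OO × AO: 1/2 AO, 1/2 OO.
Crossing each possibility with the mother BO and summing P(type A): 1/2·1/4 + 1/2·0 = 1/8.
Similarly for Rh via the father's Rh distribution: P(Rh+) = 5/8.
Independent loci: 1/8 × 5/8 = 5/64.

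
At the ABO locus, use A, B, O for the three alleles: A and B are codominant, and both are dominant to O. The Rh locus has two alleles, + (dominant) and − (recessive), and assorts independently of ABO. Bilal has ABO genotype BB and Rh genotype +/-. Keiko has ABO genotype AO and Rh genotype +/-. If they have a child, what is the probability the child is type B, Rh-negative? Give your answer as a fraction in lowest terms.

1/8

ABO cross BB × AO → offspring phenotypes: 1/2 B, 1/2 AB.
Rh cross +/- × +/- → 3/4 Rh+, 1/4 Rh-.
Independent loci: P(type B, Rh-negative) = 1/2 × 1/4 = 1/8.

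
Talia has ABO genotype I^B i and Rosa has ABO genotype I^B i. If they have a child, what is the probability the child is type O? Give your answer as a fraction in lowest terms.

1/4

ABO cross I^B i × I^B i → offspring phenotypes: 1/4 O, 3/4 B.
So P(type O) = 1/4.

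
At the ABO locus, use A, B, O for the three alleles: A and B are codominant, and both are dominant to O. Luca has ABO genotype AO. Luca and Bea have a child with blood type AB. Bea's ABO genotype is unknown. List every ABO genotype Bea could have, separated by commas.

For each candidate genotype of Bea, check whether crossing it with AO can produce every observed child phenotype.
  AA → possible child types {A} ✗
  AB → possible child types {A, B, AB} ✓
  AO → possible child types {O, A} ✗
  BB → possible child types {B, AB} ✓
  BO → possible child types {O, A, B, AB} ✓
  OO → possible child types {O, A} ✗

AB, BB, BO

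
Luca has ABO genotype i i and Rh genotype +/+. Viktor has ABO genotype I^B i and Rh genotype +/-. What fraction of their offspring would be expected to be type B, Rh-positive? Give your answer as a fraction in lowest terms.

ABO cross i i × I^B i → offspring phenotypes: 1/2 O, 1/2 B.
Rh cross +/+ × +/- → 1 Rh+.
Independent loci: P(type B, Rh-positive) = 1/2 × 1 = 1/2.

1/2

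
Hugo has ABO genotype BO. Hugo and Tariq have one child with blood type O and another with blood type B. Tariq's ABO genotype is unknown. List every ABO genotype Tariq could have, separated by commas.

AO, BO, OO

For each candidate genotype of Tariq, check whether crossing it with BO can produce every observed child phenotype.
  AA → possible child types {A, AB} ✗
  AB → possible child types {A, B, AB} ✗
  AO → possible child types {O, A, B, AB} ✓
  BB → possible child types {B} ✗
  BO → possible child types {O, B} ✓
  OO → possible child types {O, B} ✓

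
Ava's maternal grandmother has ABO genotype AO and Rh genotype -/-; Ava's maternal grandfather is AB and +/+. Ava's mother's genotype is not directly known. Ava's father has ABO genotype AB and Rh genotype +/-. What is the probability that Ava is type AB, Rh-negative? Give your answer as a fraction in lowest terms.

3/32

Ava's mother's ABO genotype from AO × AB: 1/4 AA, 1/4 AB, 1/4 AO, 1/4 BO.
Crossing each possibility with the father AB and summing P(type AB): 1/4·1/2 + 1/4·1/2 + 1/4·1/4 + 1/4·1/4 = 3/8.
Similarly for Rh via the mother's Rh distribution: P(Rh-) = 1/4.
Independent loci: 3/8 × 1/4 = 3/32.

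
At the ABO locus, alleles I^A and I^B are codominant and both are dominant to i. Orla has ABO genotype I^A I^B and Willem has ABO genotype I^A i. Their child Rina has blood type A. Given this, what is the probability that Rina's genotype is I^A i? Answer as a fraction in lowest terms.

1/2

Cross I^A I^B × I^A i → 1/4 I^A I^A, 1/4 I^A I^B, 1/4 I^A i, 1/4 I^B i.
Type-A genotypes among offspring: I^A I^A (1/4), I^A i (1/4); total 1/2.
P(I^A i | type A) = (1/4) / (1/2) = 1/2.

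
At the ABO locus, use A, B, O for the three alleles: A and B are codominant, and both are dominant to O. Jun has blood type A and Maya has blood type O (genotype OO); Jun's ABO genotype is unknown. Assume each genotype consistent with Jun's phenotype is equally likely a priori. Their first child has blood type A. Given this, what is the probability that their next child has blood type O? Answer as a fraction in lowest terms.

1/6

Possible genotypes: Jun ∈ {AA, AO}; Maya ∈ {OO}.
Weight each parental genotype pair by prior × P(type-A child):
  AA × OO: posterior weight 2/3; P(next child type O) = 0.
  AO × OO: posterior weight 1/3; P(next child type O) = 1/2.
Weighted sum = 1/6.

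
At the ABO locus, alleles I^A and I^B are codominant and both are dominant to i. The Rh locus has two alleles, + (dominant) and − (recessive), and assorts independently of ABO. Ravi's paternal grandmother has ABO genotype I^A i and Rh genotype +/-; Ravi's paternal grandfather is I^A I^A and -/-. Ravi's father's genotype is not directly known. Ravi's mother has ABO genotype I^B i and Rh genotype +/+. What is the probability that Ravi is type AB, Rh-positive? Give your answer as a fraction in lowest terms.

3/8

Ravi's father's ABO genotype from I^A i × I^A I^A: 1/2 I^A I^A, 1/2 I^A i.
Crossing each possibility with the mother I^B i and summing P(type AB): 1/2·1/2 + 1/2·1/4 = 3/8.
Similarly for Rh via the father's Rh distribution: P(Rh+) = 1.
Independent loci: 3/8 × 1 = 3/8.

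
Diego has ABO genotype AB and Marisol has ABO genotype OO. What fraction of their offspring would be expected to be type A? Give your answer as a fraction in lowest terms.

ABO cross AB × OO → offspring phenotypes: 1/2 A, 1/2 B.
So P(type A) = 1/2.

1/2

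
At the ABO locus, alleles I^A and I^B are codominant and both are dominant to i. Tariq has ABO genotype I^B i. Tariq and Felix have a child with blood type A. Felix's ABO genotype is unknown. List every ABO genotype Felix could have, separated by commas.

I^A I^A, I^A I^B, I^A i

For each candidate genotype of Felix, check whether crossing it with I^B i can produce every observed child phenotype.
  I^A I^A → possible child types {A, AB} ✓
  I^A I^B → possible child types {A, B, AB} ✓
  I^A i → possible child types {O, A, B, AB} ✓
  I^B I^B → possible child types {B} ✗
  I^B i → possible child types {O, B} ✗
  i i → possible child types {O, B} ✗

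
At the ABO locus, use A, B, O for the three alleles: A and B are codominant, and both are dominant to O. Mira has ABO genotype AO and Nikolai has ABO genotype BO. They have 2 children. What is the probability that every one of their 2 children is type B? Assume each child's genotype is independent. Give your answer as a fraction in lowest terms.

ABO cross AO × BO → 1/4 O, 1/4 A, 1/4 B, 1/4 AB.
So P(type B) = 1/4 per child.
All 2 independent: (1/4)^2 = 1/16.

1/16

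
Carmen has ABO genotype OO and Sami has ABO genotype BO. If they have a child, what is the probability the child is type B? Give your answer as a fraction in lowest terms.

1/2

ABO cross OO × BO → offspring phenotypes: 1/2 O, 1/2 B.
So P(type B) = 1/2.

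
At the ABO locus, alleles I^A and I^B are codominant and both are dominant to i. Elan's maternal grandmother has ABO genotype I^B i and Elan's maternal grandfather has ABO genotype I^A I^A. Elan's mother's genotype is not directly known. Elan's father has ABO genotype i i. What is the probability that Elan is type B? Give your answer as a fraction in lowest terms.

1/4

Elan's mother's ABO genotype from I^B i × I^A I^A: 1/2 I^A I^B, 1/2 I^A i.
Crossing each possibility with the father i i and summing P(type B): 1/2·1/2 + 1/2·0 = 1/4.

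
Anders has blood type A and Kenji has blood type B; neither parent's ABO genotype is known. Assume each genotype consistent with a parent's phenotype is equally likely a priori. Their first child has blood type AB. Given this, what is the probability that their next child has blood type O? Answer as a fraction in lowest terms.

Possible genotypes: Anders ∈ {AA, AO}; Kenji ∈ {BB, BO}.
Weight each parental genotype pair by prior × P(type-AB child):
  AA × BB: posterior weight 4/9; P(next child type O) = 0.
  AA × BO: posterior weight 2/9; P(next child type O) = 0.
  AO × BB: posterior weight 2/9; P(next child type O) = 0.
  AO × BO: posterior weight 1/9; P(next child type O) = 1/4.
Weighted sum = 1/36.

1/36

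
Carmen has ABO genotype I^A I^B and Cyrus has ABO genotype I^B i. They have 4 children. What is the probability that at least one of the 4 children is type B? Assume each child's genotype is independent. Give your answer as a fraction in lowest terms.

ABO cross I^A I^B × I^B i → 1/4 A, 1/2 B, 1/4 AB.
So P(type B) = 1/2 per child.
P(none) = (1/2)^4 = 1/16; P(at least one) = 1 − 1/16 = 15/16.

15/16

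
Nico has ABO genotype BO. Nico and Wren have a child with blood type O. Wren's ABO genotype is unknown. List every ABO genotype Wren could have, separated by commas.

AO, BO, OO

For each candidate genotype of Wren, check whether crossing it with BO can produce every observed child phenotype.
  AA → possible child types {A, AB} ✗
  AB → possible child types {A, B, AB} ✗
  AO → possible child types {O, A, B, AB} ✓
  BB → possible child types {B} ✗
  BO → possible child types {O, B} ✓
  OO → possible child types {O, B} ✓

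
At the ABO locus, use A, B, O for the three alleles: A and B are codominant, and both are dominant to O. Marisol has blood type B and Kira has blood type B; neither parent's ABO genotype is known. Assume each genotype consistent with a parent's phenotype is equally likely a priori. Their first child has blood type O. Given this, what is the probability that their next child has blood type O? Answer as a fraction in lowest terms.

Possible genotypes: Marisol ∈ {BB, BO}; Kira ∈ {BB, BO}.
Weight each parental genotype pair by prior × P(type-O child):
  BO × BO: posterior weight 1; P(next child type O) = 1/4.
Weighted sum = 1/4.

1/4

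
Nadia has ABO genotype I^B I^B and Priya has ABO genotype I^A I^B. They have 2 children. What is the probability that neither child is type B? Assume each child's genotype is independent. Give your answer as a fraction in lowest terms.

ABO cross I^B I^B × I^A I^B → 1/2 B, 1/2 AB.
So P(type B) = 1/2 per child.
P(not type B) = 1/2 for one child; (1/2)^2 = 1/4.

1/4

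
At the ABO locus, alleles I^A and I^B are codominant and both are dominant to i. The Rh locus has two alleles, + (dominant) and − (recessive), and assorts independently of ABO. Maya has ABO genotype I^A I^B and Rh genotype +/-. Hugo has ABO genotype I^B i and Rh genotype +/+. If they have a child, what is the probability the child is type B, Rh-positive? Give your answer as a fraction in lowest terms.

1/2

ABO cross I^A I^B × I^B i → offspring phenotypes: 1/4 A, 1/2 B, 1/4 AB.
Rh cross +/- × +/+ → 1 Rh+.
Independent loci: P(type B, Rh-positive) = 1/2 × 1 = 1/2.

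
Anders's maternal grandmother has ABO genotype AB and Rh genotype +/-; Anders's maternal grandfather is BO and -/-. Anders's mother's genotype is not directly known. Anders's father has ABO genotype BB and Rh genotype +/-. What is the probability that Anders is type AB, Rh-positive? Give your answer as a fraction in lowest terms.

Anders's mother's ABO genotype from AB × BO: 1/4 AB, 1/4 AO, 1/4 BB, 1/4 BO.
Crossing each possibility with the father BB and summing P(type AB): 1/4·1/2 + 1/4·1/2 + 1/4·0 + 1/4·0 = 1/4.
Similarly for Rh via the mother's Rh distribution: P(Rh+) = 5/8.
Independent loci: 1/4 × 5/8 = 5/32.

5/32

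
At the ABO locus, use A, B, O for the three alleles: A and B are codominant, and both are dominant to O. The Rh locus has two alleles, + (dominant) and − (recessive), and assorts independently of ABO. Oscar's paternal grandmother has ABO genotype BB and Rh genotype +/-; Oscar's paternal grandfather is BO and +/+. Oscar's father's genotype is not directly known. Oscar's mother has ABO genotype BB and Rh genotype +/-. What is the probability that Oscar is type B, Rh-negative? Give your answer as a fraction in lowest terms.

Oscar's father's ABO genotype from BB × BO: 1/2 BB, 1/2 BO.
Crossing each possibility with the mother BB and summing P(type B): 1/2·1 + 1/2·1 = 1.
Similarly for Rh via the father's Rh distribution: P(Rh-) = 1/8.
Independent loci: 1 × 1/8 = 1/8.

1/8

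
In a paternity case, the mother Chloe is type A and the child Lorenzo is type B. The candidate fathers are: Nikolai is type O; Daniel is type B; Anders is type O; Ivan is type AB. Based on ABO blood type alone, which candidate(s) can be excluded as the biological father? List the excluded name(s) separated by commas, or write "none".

Nikolai, Anders

A candidate is excluded only if no genotype consistent with his phenotype could produce a type B child with a type A mother.
Nikolai (type O): no genotype consistent with that phenotype can produce a type-B child with a type-A mother.
Anders (type O): no genotype consistent with that phenotype can produce a type-B child with a type-A mother.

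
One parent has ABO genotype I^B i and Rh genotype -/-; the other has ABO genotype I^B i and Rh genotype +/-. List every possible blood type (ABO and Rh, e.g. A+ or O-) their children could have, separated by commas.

Gametes from I^B i × I^B i give offspring ABO genotypes I^B I^B, I^B i, i i, i.e. phenotypes O, B.
Rh cross -/- × +/- → phenotypes Rh+, Rh-.
Combining independently: O+, O-, B+, B-.

O+, O-, B+, B-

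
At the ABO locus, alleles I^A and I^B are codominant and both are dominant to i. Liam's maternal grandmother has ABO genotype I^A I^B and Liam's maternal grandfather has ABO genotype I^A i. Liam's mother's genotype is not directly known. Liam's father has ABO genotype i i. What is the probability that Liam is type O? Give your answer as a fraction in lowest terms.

Liam's mother's ABO genotype from I^A I^B × I^A i: 1/4 I^A I^A, 1/4 I^A I^B, 1/4 I^A i, 1/4 I^B i.
Crossing each possibility with the father i i and summing P(type O): 1/4·0 + 1/4·0 + 1/4·1/2 + 1/4·1/2 = 1/4.

1/4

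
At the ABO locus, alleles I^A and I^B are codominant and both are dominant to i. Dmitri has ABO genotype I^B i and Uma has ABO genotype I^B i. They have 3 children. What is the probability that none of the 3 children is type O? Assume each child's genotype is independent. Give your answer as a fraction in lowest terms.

27/64

ABO cross I^B i × I^B i → 1/4 O, 3/4 B.
So P(type O) = 1/4 per child.
P(not type O) = 3/4 for one child; (3/4)^3 = 27/64.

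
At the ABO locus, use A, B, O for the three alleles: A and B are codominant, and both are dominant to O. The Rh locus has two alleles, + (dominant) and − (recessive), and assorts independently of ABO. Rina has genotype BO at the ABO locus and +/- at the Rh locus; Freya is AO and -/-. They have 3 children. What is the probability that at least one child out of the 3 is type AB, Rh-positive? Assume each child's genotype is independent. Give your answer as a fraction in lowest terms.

ABO cross BO × AO → 1/4 O, 1/4 A, 1/4 B, 1/4 AB.
Rh cross +/- × -/- → 1/2 Rh+, 1/2 Rh-; so P(type AB, Rh-positive) = 1/4 × 1/2 = 1/8 per child.
P(none) = (7/8)^3 = 343/512; P(at least one) = 1 − 343/512 = 169/512.

169/512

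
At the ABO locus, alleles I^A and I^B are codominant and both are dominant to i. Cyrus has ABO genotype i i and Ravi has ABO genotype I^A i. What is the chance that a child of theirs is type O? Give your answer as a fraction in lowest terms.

ABO cross i i × I^A i → offspring phenotypes: 1/2 O, 1/2 A.
So P(type O) = 1/2.

1/2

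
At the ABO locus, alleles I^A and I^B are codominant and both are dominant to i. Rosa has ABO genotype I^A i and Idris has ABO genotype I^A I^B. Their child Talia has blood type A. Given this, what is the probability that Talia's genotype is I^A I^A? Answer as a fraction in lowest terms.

Cross I^A i × I^A I^B → 1/4 I^A I^A, 1/4 I^A I^B, 1/4 I^A i, 1/4 I^B i.
Type-A genotypes among offspring: I^A I^A (1/4), I^A i (1/4); total 1/2.
P(I^A I^A | type A) = (1/4) / (1/2) = 1/2.

1/2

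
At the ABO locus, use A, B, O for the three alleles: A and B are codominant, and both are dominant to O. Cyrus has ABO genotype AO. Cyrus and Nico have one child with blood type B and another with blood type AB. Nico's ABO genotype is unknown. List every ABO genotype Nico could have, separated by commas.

AB, BB, BO

For each candidate genotype of Nico, check whether crossing it with AO can produce every observed child phenotype.
  AA → possible child types {A} ✗
  AB → possible child types {A, B, AB} ✓
  AO → possible child types {O, A} ✗
  BB → possible child types {B, AB} ✓
  BO → possible child types {O, A, B, AB} ✓
  OO → possible child types {O, A} ✗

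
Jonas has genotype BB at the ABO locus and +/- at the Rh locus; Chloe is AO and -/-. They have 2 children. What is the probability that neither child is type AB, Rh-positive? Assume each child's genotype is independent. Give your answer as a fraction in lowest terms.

9/16

ABO cross BB × AO → 1/2 B, 1/2 AB.
Rh cross +/- × -/- → 1/2 Rh+, 1/2 Rh-; so P(type AB, Rh-positive) = 1/2 × 1/2 = 1/4 per child.
P(not type AB, Rh-positive) = 3/4 for one child; (3/4)^2 = 9/16.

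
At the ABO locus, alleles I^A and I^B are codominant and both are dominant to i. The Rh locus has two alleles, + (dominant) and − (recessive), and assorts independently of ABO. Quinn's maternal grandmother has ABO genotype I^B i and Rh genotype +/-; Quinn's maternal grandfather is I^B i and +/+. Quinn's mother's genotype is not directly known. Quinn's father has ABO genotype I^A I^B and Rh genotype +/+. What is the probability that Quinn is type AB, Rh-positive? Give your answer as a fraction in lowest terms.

Quinn's mother's ABO genotype from I^B i × I^B i: 1/4 I^B I^B, 1/2 I^B i, 1/4 i i.
Crossing each possibility with the father I^A I^B and summing P(type AB): 1/4·1/2 + 1/2·1/4 + 1/4·0 = 1/4.
Similarly for Rh via the mother's Rh distribution: P(Rh+) = 1.
Independent loci: 1/4 × 1 = 1/4.

1/4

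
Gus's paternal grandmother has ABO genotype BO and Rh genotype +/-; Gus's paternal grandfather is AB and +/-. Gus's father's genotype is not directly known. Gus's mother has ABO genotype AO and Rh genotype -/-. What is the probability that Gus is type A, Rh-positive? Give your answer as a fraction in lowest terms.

Gus's father's ABO genotype from BO × AB: 1/4 AB, 1/4 AO, 1/4 BB, 1/4 BO.
Crossing each possibility with the mother AO and summing P(type A): 1/4·1/2 + 1/4·3/4 + 1/4·0 + 1/4·1/4 = 3/8.
Similarly for Rh via the father's Rh distribution: P(Rh+) = 1/2.
Independent loci: 3/8 × 1/2 = 3/16.

3/16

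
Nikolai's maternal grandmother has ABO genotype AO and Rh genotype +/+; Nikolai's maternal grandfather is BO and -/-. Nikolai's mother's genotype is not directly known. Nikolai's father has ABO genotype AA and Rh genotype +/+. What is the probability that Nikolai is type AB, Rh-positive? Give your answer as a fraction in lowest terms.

1/4

Nikolai's mother's ABO genotype from AO × BO: 1/4 AB, 1/4 AO, 1/4 BO, 1/4 OO.
Crossing each possibility with the father AA and summing P(type AB): 1/4·1/2 + 1/4·0 + 1/4·1/2 + 1/4·0 = 1/4.
Similarly for Rh via the mother's Rh distribution: P(Rh+) = 1.
Independent loci: 1/4 × 1 = 1/4.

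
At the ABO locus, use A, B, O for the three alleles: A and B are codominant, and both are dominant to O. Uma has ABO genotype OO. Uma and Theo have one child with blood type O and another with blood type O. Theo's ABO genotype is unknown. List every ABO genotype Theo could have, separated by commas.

AO, BO, OO

For each candidate genotype of Theo, check whether crossing it with OO can produce every observed child phenotype.
  AA → possible child types {A} ✗
  AB → possible child types {A, B} ✗
  AO → possible child types {O, A} ✓
  BB → possible child types {B} ✗
  BO → possible child types {O, B} ✓
  OO → possible child types {O} ✓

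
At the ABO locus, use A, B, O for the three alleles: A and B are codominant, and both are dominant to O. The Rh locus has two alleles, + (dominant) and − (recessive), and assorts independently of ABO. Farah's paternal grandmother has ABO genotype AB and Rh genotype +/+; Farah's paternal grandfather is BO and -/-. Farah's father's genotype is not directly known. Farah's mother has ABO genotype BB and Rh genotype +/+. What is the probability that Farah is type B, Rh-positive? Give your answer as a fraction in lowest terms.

Farah's father's ABO genotype from AB × BO: 1/4 AB, 1/4 AO, 1/4 BB, 1/4 BO.
Crossing each possibility with the mother BB and summing P(type B): 1/4·1/2 + 1/4·1/2 + 1/4·1 + 1/4·1 = 3/4.
Similarly for Rh via the father's Rh distribution: P(Rh+) = 1.
Independent loci: 3/4 × 1 = 3/4.

3/4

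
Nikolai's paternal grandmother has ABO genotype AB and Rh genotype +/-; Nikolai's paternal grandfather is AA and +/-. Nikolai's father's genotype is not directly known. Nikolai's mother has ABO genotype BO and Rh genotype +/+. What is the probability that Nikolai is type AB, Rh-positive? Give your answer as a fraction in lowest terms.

3/8

Nikolai's father's ABO genotype from AB × AA: 1/2 AA, 1/2 AB.
Crossing each possibility with the mother BO and summing P(type AB): 1/2·1/2 + 1/2·1/4 = 3/8.
Similarly for Rh via the father's Rh distribution: P(Rh+) = 1.
Independent loci: 3/8 × 1 = 3/8.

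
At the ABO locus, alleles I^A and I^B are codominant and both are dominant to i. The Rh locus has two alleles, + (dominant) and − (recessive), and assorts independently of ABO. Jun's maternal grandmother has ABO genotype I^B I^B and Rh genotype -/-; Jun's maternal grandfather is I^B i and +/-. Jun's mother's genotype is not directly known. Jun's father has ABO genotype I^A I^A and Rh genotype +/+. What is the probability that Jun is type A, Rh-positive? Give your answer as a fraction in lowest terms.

Jun's mother's ABO genotype from I^B I^B × I^B i: 1/2 I^B I^B, 1/2 I^B i.
Crossing each possibility with the father I^A I^A and summing P(type A): 1/2·0 + 1/2·1/2 = 1/4.
Similarly for Rh via the mother's Rh distribution: P(Rh+) = 1.
Independent loci: 1/4 × 1 = 1/4.

1/4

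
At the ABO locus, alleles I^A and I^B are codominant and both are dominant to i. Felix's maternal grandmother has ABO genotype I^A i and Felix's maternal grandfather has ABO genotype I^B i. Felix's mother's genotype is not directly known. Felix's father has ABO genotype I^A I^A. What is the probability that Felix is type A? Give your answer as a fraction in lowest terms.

Felix's mother's ABO genotype from I^A i × I^B i: 1/4 I^A I^B, 1/4 I^A i, 1/4 I^B i, 1/4 i i.
Crossing each possibility with the father I^A I^A and summing P(type A): 1/4·1/2 + 1/4·1 + 1/4·1/2 + 1/4·1 = 3/4.

3/4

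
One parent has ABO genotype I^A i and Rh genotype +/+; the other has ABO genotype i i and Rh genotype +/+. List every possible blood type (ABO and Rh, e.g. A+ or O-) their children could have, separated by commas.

O+, A+

Gametes from I^A i × i i give offspring ABO genotypes I^A i, i i, i.e. phenotypes O, A.
Rh cross +/+ × +/+ → phenotypes Rh+.
Combining independently: O+, A+.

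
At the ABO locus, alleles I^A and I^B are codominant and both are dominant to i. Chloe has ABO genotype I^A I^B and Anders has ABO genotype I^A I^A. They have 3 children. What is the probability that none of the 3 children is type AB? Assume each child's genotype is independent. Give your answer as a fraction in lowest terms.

ABO cross I^A I^B × I^A I^A → 1/2 A, 1/2 AB.
So P(type AB) = 1/2 per child.
P(not type AB) = 1/2 for one child; (1/2)^3 = 1/8.

1/8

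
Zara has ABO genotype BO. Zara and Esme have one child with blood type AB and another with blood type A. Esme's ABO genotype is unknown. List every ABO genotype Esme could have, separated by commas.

For each candidate genotype of Esme, check whether crossing it with BO can produce every observed child phenotype.
  AA → possible child types {A, AB} ✓
  AB → possible child types {A, B, AB} ✓
  AO → possible child types {O, A, B, AB} ✓
  BB → possible child types {B} ✗
  BO → possible child types {O, B} ✗
  OO → possible child types {O, B} ✗

AA, AB, AO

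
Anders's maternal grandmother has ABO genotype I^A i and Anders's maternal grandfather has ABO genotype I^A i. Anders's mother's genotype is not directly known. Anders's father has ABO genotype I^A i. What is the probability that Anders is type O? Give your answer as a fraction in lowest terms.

1/4

Anders's mother's ABO genotype from I^A i × I^A i: 1/4 I^A I^A, 1/2 I^A i, 1/4 i i.
Crossing each possibility with the father I^A i and summing P(type O): 1/4·0 + 1/2·1/4 + 1/4·1/2 = 1/4.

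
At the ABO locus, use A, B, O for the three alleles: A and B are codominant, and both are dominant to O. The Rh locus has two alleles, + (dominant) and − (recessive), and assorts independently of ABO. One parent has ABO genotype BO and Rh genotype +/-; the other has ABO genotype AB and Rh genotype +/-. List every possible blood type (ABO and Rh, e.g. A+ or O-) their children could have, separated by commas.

Gametes from BO × AB give offspring ABO genotypes AB, AO, BB, BO, i.e. phenotypes A, B, AB.
Rh cross +/- × +/- → phenotypes Rh+, Rh-.
Combining independently: A+, A-, B+, B-, AB+, AB-.

A+, A-, B+, B-, AB+, AB-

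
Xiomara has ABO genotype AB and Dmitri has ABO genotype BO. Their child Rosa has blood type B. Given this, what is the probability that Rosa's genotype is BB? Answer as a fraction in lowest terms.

Cross AB × BO → 1/4 AB, 1/4 AO, 1/4 BB, 1/4 BO.
Type-B genotypes among offspring: BB (1/4), BO (1/4); total 1/2.
P(BB | type B) = (1/4) / (1/2) = 1/2.

1/2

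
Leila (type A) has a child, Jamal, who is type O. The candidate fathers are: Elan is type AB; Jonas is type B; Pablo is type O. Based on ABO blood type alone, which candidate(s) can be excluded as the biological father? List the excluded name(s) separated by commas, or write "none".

A candidate is excluded only if no genotype consistent with his phenotype could produce a type O child with a type A mother.
Elan (type AB): no genotype consistent with that phenotype can produce a type-O child with a type-A mother.

Elan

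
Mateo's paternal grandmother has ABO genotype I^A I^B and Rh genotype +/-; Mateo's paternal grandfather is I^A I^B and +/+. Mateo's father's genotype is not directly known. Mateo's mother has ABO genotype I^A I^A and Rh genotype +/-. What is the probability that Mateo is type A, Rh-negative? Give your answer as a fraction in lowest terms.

Mateo's father's ABO genotype from I^A I^B × I^A I^B: 1/4 I^A I^A, 1/2 I^A I^B, 1/4 I^B I^B.
Crossing each possibility with the mother I^A I^A and summing P(type A): 1/4·1 + 1/2·1/2 + 1/4·0 = 1/2.
Similarly for Rh via the father's Rh distribution: P(Rh-) = 1/8.
Independent loci: 1/2 × 1/8 = 1/16.

1/16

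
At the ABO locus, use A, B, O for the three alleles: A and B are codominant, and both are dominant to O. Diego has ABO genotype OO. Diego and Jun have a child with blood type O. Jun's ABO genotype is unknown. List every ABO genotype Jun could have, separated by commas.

AO, BO, OO

For each candidate genotype of Jun, check whether crossing it with OO can produce every observed child phenotype.
  AA → possible child types {A} ✗
  AB → possible child types {A, B} ✗
  AO → possible child types {O, A} ✓
  BB → possible child types {B} ✗
  BO → possible child types {O, B} ✓
  OO → possible child types {O} ✓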